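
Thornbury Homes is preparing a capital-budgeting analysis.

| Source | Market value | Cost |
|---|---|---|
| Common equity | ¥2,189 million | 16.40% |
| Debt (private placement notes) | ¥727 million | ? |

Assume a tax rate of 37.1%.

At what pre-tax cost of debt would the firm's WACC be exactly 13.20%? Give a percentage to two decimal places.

Total capital V = 2189 + 727 = 2916.
Equity weight = 2189/2916 = 0.7507.
Private placement notes weight = 727/2916 = 0.2493.
Equity contribution = 0.7507 × 16.4% = 12.3112%.
Remaining for debt = 13.2% − 12.3112% = 0.8888%.
Rd × (1 − 37.1%) × 0.2493 = 0.8888%  ⇒  Rd = 5.6674%.

5.67%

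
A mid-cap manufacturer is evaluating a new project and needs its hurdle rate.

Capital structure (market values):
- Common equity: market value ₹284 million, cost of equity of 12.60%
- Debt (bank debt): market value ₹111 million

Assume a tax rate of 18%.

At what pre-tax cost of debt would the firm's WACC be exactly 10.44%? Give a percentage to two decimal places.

Total capital V = 284 + 111 = 395.
Equity weight = 284/395 = 0.7190.
Bank debt weight = 111/395 = 0.2810.
Equity contribution = 0.7190 × 12.6% = 9.0592%.
Remaining for debt = 10.44% − 9.0592% = 1.3808%.
Rd × (1 − 18%) × 0.2810 = 1.3808%  ⇒  Rd = 5.9921%.

5.99%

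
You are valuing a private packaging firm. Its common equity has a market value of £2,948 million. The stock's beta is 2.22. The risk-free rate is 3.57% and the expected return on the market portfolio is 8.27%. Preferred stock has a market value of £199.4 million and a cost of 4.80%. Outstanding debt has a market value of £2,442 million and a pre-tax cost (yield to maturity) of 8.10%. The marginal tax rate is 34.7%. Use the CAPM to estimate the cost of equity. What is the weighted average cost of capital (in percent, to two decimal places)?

9.87%

Market risk premium = 8.27% − 3.57% = 4.7%.
Cost of equity via CAPM: Re = 3.57% + 2.22 × 4.7% = 14.0040%.
Total capital V = 2948 + 199.4 + 2442 = 5589.4.
Equity: weight = 2948/5589.4 = 0.5274; cost = 14.004%.
Preferred: weight = 199.4/5589.4 = 0.0357; cost = 4.8%.
Debt: weight = 2442/5589.4 = 0.4369; after-tax cost = 8.1% × (1 − 34.7%) = 5.2893%.
WACC = 0.5274 × 14.0040% + 0.0357 × 4.8000% + 0.4369 × 5.2893% = 9.8682%.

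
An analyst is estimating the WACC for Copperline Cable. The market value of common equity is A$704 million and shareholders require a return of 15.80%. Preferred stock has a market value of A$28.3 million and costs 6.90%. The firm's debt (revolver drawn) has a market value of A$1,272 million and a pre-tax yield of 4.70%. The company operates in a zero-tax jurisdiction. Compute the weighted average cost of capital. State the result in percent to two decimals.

Total capital V = 704 + 28.3 + 1272 = 2004.3.
Equity: weight = 704/2004.3 = 0.3512; cost = 15.8%.
Preferred: weight = 28.3/2004.3 = 0.0141; cost = 6.9%.
Revolver drawn: weight = 1272/2004.3 = 0.6346; after-tax cost = 4.7% × (1 − 0%) = 4.7000%.
WACC = 0.3512 × 15.8000% + 0.0141 × 6.9000% + 0.6346 × 4.7000% = 8.6299%.

8.63%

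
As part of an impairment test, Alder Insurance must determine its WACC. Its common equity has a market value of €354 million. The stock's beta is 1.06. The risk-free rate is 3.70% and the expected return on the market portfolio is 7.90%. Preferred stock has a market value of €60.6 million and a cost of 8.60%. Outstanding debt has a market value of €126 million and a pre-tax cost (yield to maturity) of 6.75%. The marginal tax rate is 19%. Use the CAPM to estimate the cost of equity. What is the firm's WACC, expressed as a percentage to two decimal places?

7.58%

Market risk premium = 7.9% − 3.7% = 4.2%.
Cost of equity via CAPM: Re = 3.7% + 1.06 × 4.2% = 8.1520%.
Total capital V = 354 + 60.6 + 126 = 540.6.
Equity: weight = 354/540.6 = 0.6548; cost = 8.152%.
Preferred: weight = 60.6/540.6 = 0.1121; cost = 8.6%.
Debt: weight = 126/540.6 = 0.2331; after-tax cost = 6.75% × (1 − 19%) = 5.4675%.
WACC = 0.6548 × 8.1520% + 0.1121 × 8.6000% + 0.2331 × 5.4675% = 7.5765%.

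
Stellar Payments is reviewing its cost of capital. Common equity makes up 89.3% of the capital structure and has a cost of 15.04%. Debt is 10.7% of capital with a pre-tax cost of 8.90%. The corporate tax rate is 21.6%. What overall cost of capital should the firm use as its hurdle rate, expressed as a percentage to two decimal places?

After-tax cost of debt = 8.9% × (1 − 21.6%) = 6.9776%.
WACC = 0.893 × 15.0400% + 0.107 × 6.9776% = 14.1773%.

14.18%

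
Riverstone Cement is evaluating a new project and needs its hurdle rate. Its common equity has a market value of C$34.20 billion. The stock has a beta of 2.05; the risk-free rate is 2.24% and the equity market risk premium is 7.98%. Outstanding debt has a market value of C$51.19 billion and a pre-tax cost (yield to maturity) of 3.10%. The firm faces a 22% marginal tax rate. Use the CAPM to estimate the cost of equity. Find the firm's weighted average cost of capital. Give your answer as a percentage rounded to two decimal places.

Cost of equity via CAPM: Re = 2.24% + 2.05 × 7.98% = 18.5990%.
Total capital V = 34.2 + 51.19 = 85.39.
Equity: weight = 34.2/85.39 = 0.4005; cost = 18.599%.
Debt: weight = 51.19/85.39 = 0.5995; after-tax cost = 3.1% × (1 − 22%) = 2.4180%.
WACC = 0.4005 × 18.5990% + 0.5995 × 2.4180% = 8.8987%.

8.90%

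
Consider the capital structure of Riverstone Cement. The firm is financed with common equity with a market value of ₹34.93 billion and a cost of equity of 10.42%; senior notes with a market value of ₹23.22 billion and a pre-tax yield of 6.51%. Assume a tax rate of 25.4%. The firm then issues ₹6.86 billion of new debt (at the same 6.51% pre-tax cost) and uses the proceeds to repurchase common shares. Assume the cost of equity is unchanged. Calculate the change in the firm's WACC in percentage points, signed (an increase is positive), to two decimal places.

-0.66 pp

Current WACC:
Total capital V = 34.93 + 23.22 = 58.15.
Equity: weight = 34.93/58.15 = 0.6007; cost = 10.42%.
Senior notes: weight = 23.22/58.15 = 0.3993; after-tax cost = 6.51% × (1 − 25.4%) = 4.8565%.
WACC = 0.6007 × 10.4200% + 0.3993 × 4.8565% = 8.1984%.
After the change:
Total capital V = 28.07 + 30.08 = 58.15.
Equity: weight = 28.07/58.15 = 0.4827; cost = 10.42%.
Senior notes: weight = 30.08/58.15 = 0.5173; after-tax cost = 6.51% × (1 − 25.4%) = 4.8565%.
WACC = 0.4827 × 10.4200% + 0.5173 × 4.8565% = 7.5421%.
Change in WACC = 7.5421% − 8.1984% = -0.6563 pp.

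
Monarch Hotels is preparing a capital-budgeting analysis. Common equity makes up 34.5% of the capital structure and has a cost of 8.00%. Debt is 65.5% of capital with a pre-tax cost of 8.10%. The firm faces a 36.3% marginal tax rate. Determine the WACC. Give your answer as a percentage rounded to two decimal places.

6.14%

After-tax cost of debt = 8.1% × (1 − 36.3%) = 5.1597%.
WACC = 0.345 × 8.0000% + 0.655 × 5.1597% = 6.1396%.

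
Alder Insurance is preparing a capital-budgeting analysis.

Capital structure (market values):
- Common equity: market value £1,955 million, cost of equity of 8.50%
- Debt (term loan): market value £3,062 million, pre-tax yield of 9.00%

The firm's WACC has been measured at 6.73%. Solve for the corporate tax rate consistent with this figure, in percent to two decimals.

37.78%

Total capital V = 1955 + 3062 = 5017.
Equity weight = 1955/5017 = 0.3897.
Term loan weight = 3062/5017 = 0.6103.
Equity contribution = 0.3897 × 8.5% = 3.3122%.
Debt contribution must be 6.73% − 3.3122% = 3.4178%.
0.6103 × 9% × (1 − T) = 3.4178%  ⇒  (1 − T) = 0.6222.
T = 37.7788%.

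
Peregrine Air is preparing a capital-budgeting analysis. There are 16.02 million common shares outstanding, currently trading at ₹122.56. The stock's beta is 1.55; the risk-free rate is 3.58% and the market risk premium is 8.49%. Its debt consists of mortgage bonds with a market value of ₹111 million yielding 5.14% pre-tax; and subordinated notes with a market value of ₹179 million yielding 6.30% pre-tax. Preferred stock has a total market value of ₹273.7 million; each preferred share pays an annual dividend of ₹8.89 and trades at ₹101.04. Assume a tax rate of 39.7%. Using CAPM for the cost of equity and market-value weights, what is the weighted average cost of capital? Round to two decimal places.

Cost of equity via CAPM: Re = 3.58% + 1.55 × 8.49% = 16.7395%.
Cost of preferred: Rp = 8.89 / 101.04 = 8.7985%.
Market value of equity E = 122.56 × 16.02m = 1963.4112m.
Total capital V = 1963.4112 + 273.7 + 111 + 179 = 2527.1112.
Equity: weight = 1963.4112/2527.1112 = 0.7769; cost = 16.7395%.
Preferred: weight = 273.7/2527.1112 = 0.1083; cost = 8.7985%.
Mortgage bonds: weight = 111/2527.1112 = 0.0439; after-tax cost = 5.14% × (1 − 39.7%) = 3.0994%.
Subordinated notes: weight = 179/2527.1112 = 0.0708; after-tax cost = 6.3% × (1 − 39.7%) = 3.7989%.
WACC = 0.7769 × 16.7395% + 0.1083 × 8.7985% + 0.0439 × 3.0994% + 0.0708 × 3.7989% = 14.3637%.

14.36%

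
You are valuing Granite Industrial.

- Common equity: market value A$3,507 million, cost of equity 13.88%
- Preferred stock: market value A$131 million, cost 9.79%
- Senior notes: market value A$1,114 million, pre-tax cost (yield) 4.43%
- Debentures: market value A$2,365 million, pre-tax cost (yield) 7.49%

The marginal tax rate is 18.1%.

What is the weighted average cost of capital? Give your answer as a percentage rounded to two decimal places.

Total capital V = 3507 + 131 + 1114 + 2365 = 7117.
Equity: weight = 3507/7117 = 0.4928; cost = 13.88%.
Preferred: weight = 131/7117 = 0.0184; cost = 9.79%.
Senior notes: weight = 1114/7117 = 0.1565; after-tax cost = 4.43% × (1 − 18.1%) = 3.6282%.
Debentures: weight = 2365/7117 = 0.3323; after-tax cost = 7.49% × (1 − 18.1%) = 6.1343%.
WACC = 0.4928 × 13.8800% + 0.0184 × 9.7900% + 0.1565 × 3.6282% + 0.3323 × 6.1343% = 9.6261%.

9.63%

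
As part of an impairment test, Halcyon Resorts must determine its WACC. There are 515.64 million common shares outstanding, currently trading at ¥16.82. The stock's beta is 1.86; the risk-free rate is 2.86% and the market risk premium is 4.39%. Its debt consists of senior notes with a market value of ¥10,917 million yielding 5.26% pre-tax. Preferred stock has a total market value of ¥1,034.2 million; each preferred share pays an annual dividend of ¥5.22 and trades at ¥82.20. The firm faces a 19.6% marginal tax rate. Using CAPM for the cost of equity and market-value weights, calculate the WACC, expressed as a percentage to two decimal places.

7.19%

Cost of equity via CAPM: Re = 2.86% + 1.86 × 4.39% = 11.0254%.
Cost of preferred: Rp = 5.22 / 82.2 = 6.3504%.
Market value of equity E = 16.82 × 515.64m = 8673.0648m.
Total capital V = 8673.0648 + 1034.2 + 10917 = 20624.2648.
Equity: weight = 8673.0648/20624.2648 = 0.4205; cost = 11.0254%.
Preferred: weight = 1034.2/20624.2648 = 0.0501; cost = 6.3504%.
Senior notes: weight = 10917/20624.2648 = 0.5293; after-tax cost = 5.26% × (1 − 19.6%) = 4.2290%.
WACC = 0.4205 × 11.0254% + 0.0501 × 6.3504% + 0.5293 × 4.2290% = 7.1935%.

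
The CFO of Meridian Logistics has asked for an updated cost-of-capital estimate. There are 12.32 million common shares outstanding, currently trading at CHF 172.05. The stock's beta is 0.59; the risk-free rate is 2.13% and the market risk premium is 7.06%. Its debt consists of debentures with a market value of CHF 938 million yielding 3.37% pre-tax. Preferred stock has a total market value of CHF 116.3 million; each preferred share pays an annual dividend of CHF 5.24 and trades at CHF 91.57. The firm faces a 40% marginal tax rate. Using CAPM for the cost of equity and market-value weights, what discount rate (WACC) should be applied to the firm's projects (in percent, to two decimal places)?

Cost of equity via CAPM: Re = 2.13% + 0.59 × 7.06% = 6.2954%.
Cost of preferred: Rp = 5.24 / 91.57 = 5.7224%.
Market value of equity E = 172.05 × 12.32m = 2119.656m.
Total capital V = 2119.656 + 116.3 + 938 = 3173.956.
Equity: weight = 2119.656/3173.956 = 0.6678; cost = 6.2954%.
Preferred: weight = 116.3/3173.956 = 0.0366; cost = 5.7224%.
Debentures: weight = 938/3173.956 = 0.2955; after-tax cost = 3.37% × (1 − 40%) = 2.0220%.
WACC = 0.6678 × 6.2954% + 0.0366 × 5.7224% + 0.2955 × 2.0220% = 5.0115%.

5.01%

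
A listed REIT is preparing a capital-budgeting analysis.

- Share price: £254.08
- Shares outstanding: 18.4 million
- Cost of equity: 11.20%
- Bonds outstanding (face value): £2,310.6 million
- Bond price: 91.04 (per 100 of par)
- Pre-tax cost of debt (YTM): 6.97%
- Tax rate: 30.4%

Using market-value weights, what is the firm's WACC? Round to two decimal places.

Market value of equity E = 254.08 × 18.4m = 4675.072m. Market value of debt D = 2310.6m × 91.04/100 = 2103.57024m.
Total capital V = 4675.072 + 2103.57024 = 6778.64224.
Equity: weight = 4675.072/6778.64224 = 0.6897; cost = 11.2%.
Bonds outstanding: weight = 2103.57024/6778.64224 = 0.3103; after-tax cost = 6.97% × (1 − 30.4%) = 4.8511%.
WACC = 0.6897 × 11.2000% + 0.3103 × 4.8511% = 9.2298%.

9.23%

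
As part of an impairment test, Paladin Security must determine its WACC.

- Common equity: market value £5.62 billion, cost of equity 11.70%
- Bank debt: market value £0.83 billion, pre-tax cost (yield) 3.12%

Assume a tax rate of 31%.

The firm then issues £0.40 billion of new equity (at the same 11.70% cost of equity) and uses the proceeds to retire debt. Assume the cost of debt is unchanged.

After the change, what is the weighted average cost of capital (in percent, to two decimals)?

11.06%

After the change:
Total capital V = 6.02 + 0.43 = 6.45.
Equity: weight = 6.02/6.45 = 0.9333; cost = 11.7%.
Bank debt: weight = 0.43/6.45 = 0.0667; after-tax cost = 3.12% × (1 − 31%) = 2.1528%.
WACC = 0.9333 × 11.7000% + 0.0667 × 2.1528% = 11.0635%.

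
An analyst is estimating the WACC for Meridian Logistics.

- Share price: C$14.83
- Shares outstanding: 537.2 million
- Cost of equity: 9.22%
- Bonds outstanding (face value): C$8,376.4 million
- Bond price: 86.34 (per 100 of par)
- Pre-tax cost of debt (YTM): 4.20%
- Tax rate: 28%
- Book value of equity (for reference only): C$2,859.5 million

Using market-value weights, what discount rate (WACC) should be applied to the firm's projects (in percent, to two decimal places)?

Market value of equity E = 14.83 × 537.2m = 7966.676m. Market value of debt D = 8376.4m × 86.34/100 = 7232.18376m.
Total capital V = 7966.676 + 7232.18376 = 15198.85976.
Equity: weight = 7966.676/15198.85976 = 0.5242; cost = 9.22%.
Bonds outstanding: weight = 7232.18376/15198.85976 = 0.4758; after-tax cost = 4.2% × (1 − 28%) = 3.0240%.
WACC = 0.5242 × 9.2200% + 0.4758 × 3.0240% = 6.2717%.

6.27%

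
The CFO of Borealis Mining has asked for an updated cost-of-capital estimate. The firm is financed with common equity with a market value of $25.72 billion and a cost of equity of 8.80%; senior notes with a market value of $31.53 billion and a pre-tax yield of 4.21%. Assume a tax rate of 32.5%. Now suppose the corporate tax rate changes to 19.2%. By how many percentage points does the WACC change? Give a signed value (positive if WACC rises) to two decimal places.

+0.31 pp

Current WACC:
Total capital V = 25.72 + 31.53 = 57.25.
Equity: weight = 25.72/57.25 = 0.4493; cost = 8.8%.
Senior notes: weight = 31.53/57.25 = 0.5507; after-tax cost = 4.21% × (1 − 32.5%) = 2.8418%.
WACC = 0.4493 × 8.8000% + 0.5507 × 2.8418% = 5.5185%.
After the change:
Total capital V = 25.72 + 31.53 = 57.25.
Equity: weight = 25.72/57.25 = 0.4493; cost = 8.8%.
Senior notes: weight = 31.53/57.25 = 0.5507; after-tax cost = 4.21% × (1 − 19.2%) = 3.4017%.
WACC = 0.4493 × 8.8000% + 0.5507 × 3.4017% = 5.8269%.
Change in WACC = 5.8269% − 5.5185% = 0.3084 pp.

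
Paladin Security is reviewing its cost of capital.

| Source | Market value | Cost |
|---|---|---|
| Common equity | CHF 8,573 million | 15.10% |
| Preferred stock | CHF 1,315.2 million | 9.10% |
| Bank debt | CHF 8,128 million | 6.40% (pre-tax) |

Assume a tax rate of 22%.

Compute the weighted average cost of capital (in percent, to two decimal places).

Total capital V = 8573 + 1315.2 + 8128 = 18016.2.
Equity: weight = 8573/18016.2 = 0.4758; cost = 15.1%.
Preferred: weight = 1315.2/18016.2 = 0.0730; cost = 9.1%.
Bank debt: weight = 8128/18016.2 = 0.4511; after-tax cost = 6.4% × (1 − 22%) = 4.9920%.
WACC = 0.4758 × 15.1000% + 0.0730 × 9.1000% + 0.4511 × 4.9920% = 10.1018%.

10.10%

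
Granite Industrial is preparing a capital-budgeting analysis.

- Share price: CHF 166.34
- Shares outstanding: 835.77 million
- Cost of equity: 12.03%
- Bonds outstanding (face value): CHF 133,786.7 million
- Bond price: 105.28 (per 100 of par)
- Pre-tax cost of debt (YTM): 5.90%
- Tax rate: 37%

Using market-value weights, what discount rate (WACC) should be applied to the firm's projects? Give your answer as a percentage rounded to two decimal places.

7.85%

Market value of equity E = 166.34 × 835.77m = 139021.9818m. Market value of debt D = 133786.7m × 105.28/100 = 140850.63776m.
Total capital V = 139021.9818 + 140850.63776 = 279872.61956.
Equity: weight = 139021.9818/279872.61956 = 0.4967; cost = 12.03%.
Bonds outstanding: weight = 140850.63776/279872.61956 = 0.5033; after-tax cost = 5.9% × (1 − 37%) = 3.7170%.
WACC = 0.4967 × 12.0300% + 0.5033 × 3.7170% = 7.8463%.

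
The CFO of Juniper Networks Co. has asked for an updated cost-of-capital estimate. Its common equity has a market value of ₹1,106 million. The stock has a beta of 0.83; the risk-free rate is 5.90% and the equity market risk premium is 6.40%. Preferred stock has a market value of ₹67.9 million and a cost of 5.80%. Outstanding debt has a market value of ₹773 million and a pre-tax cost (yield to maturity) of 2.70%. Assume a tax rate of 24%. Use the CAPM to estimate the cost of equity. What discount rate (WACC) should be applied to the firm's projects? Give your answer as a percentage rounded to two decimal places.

7.39%

Cost of equity via CAPM: Re = 5.9% + 0.83 × 6.4% = 11.2120%.
Total capital V = 1106 + 67.9 + 773 = 1946.9.
Equity: weight = 1106/1946.9 = 0.5681; cost = 11.212%.
Preferred: weight = 67.9/1946.9 = 0.0349; cost = 5.8%.
Debt: weight = 773/1946.9 = 0.3970; after-tax cost = 2.7% × (1 − 24%) = 2.0520%.
WACC = 0.5681 × 11.2120% + 0.0349 × 5.8000% + 0.3970 × 2.0520% = 7.3864%.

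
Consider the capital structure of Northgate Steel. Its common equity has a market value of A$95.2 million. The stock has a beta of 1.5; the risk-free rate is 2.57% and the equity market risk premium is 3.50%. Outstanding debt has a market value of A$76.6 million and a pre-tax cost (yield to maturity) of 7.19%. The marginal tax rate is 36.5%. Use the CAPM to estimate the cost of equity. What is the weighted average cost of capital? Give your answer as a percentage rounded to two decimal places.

6.37%

Cost of equity via CAPM: Re = 2.57% + 1.5 × 3.5% = 7.8200%.
Total capital V = 95.2 + 76.6 = 171.8.
Equity: weight = 95.2/171.8 = 0.5541; cost = 7.82%.
Debt: weight = 76.6/171.8 = 0.4459; after-tax cost = 7.19% × (1 − 36.5%) = 4.5657%.
WACC = 0.5541 × 7.8200% + 0.4459 × 4.5657% = 6.3690%.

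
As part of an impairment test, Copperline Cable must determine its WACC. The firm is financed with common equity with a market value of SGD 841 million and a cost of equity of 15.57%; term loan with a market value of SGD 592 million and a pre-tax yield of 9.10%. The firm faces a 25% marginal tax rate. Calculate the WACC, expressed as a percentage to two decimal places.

Total capital V = 841 + 592 = 1433.
Equity: weight = 841/1433 = 0.5869; cost = 15.57%.
Term loan: weight = 592/1433 = 0.4131; after-tax cost = 9.1% × (1 − 25%) = 6.8250%.
WACC = 0.5869 × 15.5700% + 0.4131 × 6.8250% = 11.9573%.

11.96%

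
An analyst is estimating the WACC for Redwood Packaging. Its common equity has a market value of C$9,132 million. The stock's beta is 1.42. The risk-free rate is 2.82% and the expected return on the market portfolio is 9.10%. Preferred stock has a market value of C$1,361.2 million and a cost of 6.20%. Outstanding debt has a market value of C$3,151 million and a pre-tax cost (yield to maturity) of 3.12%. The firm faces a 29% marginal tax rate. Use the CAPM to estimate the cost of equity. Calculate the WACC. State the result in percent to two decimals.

8.99%

Market risk premium = 9.1% − 2.82% = 6.28%.
Cost of equity via CAPM: Re = 2.82% + 1.42 × 6.28% = 11.7376%.
Total capital V = 9132 + 1361.2 + 3151 = 13644.2.
Equity: weight = 9132/13644.2 = 0.6693; cost = 11.7376%.
Preferred: weight = 1361.2/13644.2 = 0.0998; cost = 6.2%.
Debt: weight = 3151/13644.2 = 0.2309; after-tax cost = 3.12% × (1 − 29%) = 2.2152%.
WACC = 0.6693 × 11.7376% + 0.0998 × 6.2000% + 0.2309 × 2.2152% = 8.9860%.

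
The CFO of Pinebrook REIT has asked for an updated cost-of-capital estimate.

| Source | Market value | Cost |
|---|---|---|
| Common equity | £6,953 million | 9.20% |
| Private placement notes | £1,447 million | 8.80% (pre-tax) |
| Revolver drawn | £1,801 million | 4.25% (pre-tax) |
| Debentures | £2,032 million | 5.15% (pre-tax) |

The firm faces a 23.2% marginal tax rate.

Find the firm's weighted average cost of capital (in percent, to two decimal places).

Total capital V = 6953 + 1447 + 1801 + 2032 = 12233.
Equity: weight = 6953/12233 = 0.5684; cost = 9.2%.
Private placement notes: weight = 1447/12233 = 0.1183; after-tax cost = 8.8% × (1 − 23.2%) = 6.7584%.
Revolver drawn: weight = 1801/12233 = 0.1472; after-tax cost = 4.25% × (1 − 23.2%) = 3.2640%.
Debentures: weight = 2032/12233 = 0.1661; after-tax cost = 5.15% × (1 − 23.2%) = 3.9552%.
WACC = 0.5684 × 9.2000% + 0.1183 × 6.7584% + 0.1472 × 3.2640% + 0.1661 × 3.9552% = 7.1661%.

7.17%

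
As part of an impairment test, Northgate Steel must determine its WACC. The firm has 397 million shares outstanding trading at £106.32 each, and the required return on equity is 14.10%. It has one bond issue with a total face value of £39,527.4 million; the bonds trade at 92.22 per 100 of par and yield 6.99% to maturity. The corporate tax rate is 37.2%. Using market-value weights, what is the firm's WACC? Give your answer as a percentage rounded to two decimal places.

Market value of equity E = 106.32 × 397m = 42209.04m. Market value of debt D = 39527.4m × 92.22/100 = 36452.16828m.
Total capital V = 42209.04 + 36452.16828 = 78661.20828.
Equity: weight = 42209.04/78661.20828 = 0.5366; cost = 14.1%.
Bonds outstanding: weight = 36452.16828/78661.20828 = 0.4634; after-tax cost = 6.99% × (1 − 37.2%) = 4.3897%.
WACC = 0.5366 × 14.1000% + 0.4634 × 4.3897% = 9.6002%.

9.60%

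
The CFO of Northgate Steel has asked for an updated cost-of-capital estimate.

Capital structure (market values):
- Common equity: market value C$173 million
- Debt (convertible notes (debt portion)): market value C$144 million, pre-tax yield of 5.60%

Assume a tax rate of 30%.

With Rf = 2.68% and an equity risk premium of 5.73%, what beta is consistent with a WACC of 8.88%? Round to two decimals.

1.80

Total capital V = 173 + 144 = 317.
Equity weight = 173/317 = 0.5457.
Convertible notes (debt portion) weight = 144/317 = 0.4543.
Debt contribution = 0.4543 × 5.6% × (1 − 30%) = 1.7807%.
Required equity contribution = 8.88% − 1.7807% = 7.0993%  ⇒  Re = 13.0086%.
CAPM: 13.0086% = 2.68% + β × 5.73%  ⇒  β = 1.8025.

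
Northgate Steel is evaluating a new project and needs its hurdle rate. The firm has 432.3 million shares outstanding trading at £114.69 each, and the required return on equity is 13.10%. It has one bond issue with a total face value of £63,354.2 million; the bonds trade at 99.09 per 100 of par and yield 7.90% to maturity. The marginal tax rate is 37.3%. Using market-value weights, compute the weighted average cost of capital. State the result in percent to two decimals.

8.55%

Market value of equity E = 114.69 × 432.3m = 49580.487m. Market value of debt D = 63354.2m × 99.09/100 = 62777.67678m.
Total capital V = 49580.487 + 62777.67678 = 112358.16378.
Equity: weight = 49580.487/112358.16378 = 0.4413; cost = 13.1%.
Bonds outstanding: weight = 62777.67678/112358.16378 = 0.5587; after-tax cost = 7.9% × (1 − 37.3%) = 4.9533%.
WACC = 0.4413 × 13.1000% + 0.5587 × 4.9533% = 8.5482%.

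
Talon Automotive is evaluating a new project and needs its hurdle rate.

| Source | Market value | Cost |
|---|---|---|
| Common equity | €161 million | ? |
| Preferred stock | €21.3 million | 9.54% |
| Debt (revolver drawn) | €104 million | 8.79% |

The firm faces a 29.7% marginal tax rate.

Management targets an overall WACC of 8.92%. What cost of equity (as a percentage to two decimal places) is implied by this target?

Total capital V = 161 + 21.3 + 104 = 286.3.
Equity weight = 161/286.3 = 0.5623.
Preferred weight = 21.3/286.3 = 0.0744.
Revolver drawn weight = 104/286.3 = 0.3633.
Debt contribution = 0.3633 × 8.79% × (1 − 29.7%) = 2.2447%.
Preferred contribution = 0.0744 × 9.54% = 0.7098%.
Required equity contribution = 8.92% − 2.9544% = 5.9656%.
Re = 5.9656% / 0.5623 = 10.6083%.

10.61%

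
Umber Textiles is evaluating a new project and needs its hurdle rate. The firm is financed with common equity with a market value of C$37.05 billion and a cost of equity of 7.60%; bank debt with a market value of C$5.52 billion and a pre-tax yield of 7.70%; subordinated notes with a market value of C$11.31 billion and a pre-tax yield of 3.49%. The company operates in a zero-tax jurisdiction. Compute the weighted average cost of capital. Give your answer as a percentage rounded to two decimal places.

6.75%

Total capital V = 37.05 + 5.52 + 11.31 = 53.88.
Equity: weight = 37.05/53.88 = 0.6876; cost = 7.6%.
Bank debt: weight = 5.52/53.88 = 0.1024; after-tax cost = 7.7% × (1 − 0%) = 7.7000%.
Subordinated notes: weight = 11.31/53.88 = 0.2099; after-tax cost = 3.49% × (1 − 0%) = 3.4900%.
WACC = 0.6876 × 7.6000% + 0.1024 × 7.7000% + 0.2099 × 3.4900% = 6.7475%.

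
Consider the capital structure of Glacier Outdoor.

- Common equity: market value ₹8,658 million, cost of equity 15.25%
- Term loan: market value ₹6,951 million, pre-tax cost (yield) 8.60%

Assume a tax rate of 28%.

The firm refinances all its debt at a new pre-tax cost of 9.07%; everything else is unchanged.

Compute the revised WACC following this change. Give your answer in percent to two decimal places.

After the change:
Total capital V = 8658 + 6951 = 15609.
Equity: weight = 8658/15609 = 0.5547; cost = 15.25%.
Term loan: weight = 6951/15609 = 0.4453; after-tax cost = 9.07% × (1 − 28%) = 6.5304%.
WACC = 0.5547 × 15.2500% + 0.4453 × 6.5304% = 11.3670%.

11.37%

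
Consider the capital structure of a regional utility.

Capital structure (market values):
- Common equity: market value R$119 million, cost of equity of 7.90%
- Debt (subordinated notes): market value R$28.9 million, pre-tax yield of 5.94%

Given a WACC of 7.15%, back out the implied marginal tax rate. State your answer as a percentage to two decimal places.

Total capital V = 119 + 28.9 = 147.9.
Equity weight = 119/147.9 = 0.8046.
Subordinated notes weight = 28.9/147.9 = 0.1954.
Equity contribution = 0.8046 × 7.9% = 6.3563%.
Debt contribution must be 7.15% − 6.3563% = 0.7937%.
0.1954 × 5.94% × (1 − T) = 0.7937%  ⇒  (1 − T) = 0.6838.
T = 31.6201%.

31.62%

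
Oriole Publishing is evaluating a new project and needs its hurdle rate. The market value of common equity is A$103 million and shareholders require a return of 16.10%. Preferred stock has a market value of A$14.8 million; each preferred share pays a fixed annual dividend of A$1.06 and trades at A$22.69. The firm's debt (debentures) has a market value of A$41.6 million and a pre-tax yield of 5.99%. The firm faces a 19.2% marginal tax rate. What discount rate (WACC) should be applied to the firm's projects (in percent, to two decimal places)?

Cost of preferred: Rp = 1.06 / 22.69 = 4.6717%.
Total capital V = 103 + 14.8 + 41.6 = 159.4.
Equity: weight = 103/159.4 = 0.6462; cost = 16.1%.
Preferred: weight = 14.8/159.4 = 0.0928; cost = 4.6717%.
Debentures: weight = 41.6/159.4 = 0.2610; after-tax cost = 5.99% × (1 − 19.2%) = 4.8399%.
WACC = 0.6462 × 16.1000% + 0.0928 × 4.6717% + 0.2610 × 4.8399% = 12.1003%.

12.10%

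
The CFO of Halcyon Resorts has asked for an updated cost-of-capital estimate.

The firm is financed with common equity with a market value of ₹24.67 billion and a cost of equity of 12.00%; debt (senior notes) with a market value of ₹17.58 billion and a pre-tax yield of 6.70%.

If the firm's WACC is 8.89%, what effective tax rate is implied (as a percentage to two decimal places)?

32.45%

Total capital V = 24.67 + 17.58 = 42.25.
Equity weight = 24.67/42.25 = 0.5839.
Senior notes weight = 17.58/42.25 = 0.4161.
Equity contribution = 0.5839 × 12% = 7.0069%.
Debt contribution must be 8.89% − 7.0069% = 1.8831%.
0.4161 × 6.7% × (1 − T) = 1.8831%  ⇒  (1 − T) = 0.6755.
T = 32.4516%.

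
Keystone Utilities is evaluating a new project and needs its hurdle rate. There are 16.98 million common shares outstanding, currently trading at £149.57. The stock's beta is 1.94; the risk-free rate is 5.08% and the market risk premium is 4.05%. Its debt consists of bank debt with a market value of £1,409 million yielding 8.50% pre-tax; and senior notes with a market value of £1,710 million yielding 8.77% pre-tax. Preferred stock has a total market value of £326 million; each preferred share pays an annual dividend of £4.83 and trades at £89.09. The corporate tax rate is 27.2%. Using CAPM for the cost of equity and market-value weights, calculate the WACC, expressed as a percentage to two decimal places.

Cost of equity via CAPM: Re = 5.08% + 1.94 × 4.05% = 12.9370%.
Cost of preferred: Rp = 4.83 / 89.09 = 5.4215%.
Market value of equity E = 149.57 × 16.98m = 2539.6986m.
Total capital V = 2539.6986 + 326 + 1409 + 1710 = 5984.6986.
Equity: weight = 2539.6986/5984.6986 = 0.4244; cost = 12.937%.
Preferred: weight = 326/5984.6986 = 0.0545; cost = 5.4215%.
Bank debt: weight = 1409/5984.6986 = 0.2354; after-tax cost = 8.5% × (1 − 27.2%) = 6.1880%.
Senior notes: weight = 1710/5984.6986 = 0.2857; after-tax cost = 8.77% × (1 − 27.2%) = 6.3846%.
WACC = 0.4244 × 12.9370% + 0.0545 × 5.4215% + 0.2354 × 6.1880% + 0.2857 × 6.3846% = 9.0665%.

9.07%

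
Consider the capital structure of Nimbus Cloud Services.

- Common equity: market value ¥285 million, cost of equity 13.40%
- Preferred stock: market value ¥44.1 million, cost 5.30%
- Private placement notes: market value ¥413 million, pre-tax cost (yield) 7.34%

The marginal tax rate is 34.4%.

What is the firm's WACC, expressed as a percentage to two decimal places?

8.14%

Total capital V = 285 + 44.1 + 413 = 742.1.
Equity: weight = 285/742.1 = 0.3840; cost = 13.4%.
Preferred: weight = 44.1/742.1 = 0.0594; cost = 5.3%.
Private placement notes: weight = 413/742.1 = 0.5565; after-tax cost = 7.34% × (1 − 34.4%) = 4.8150%.
WACC = 0.3840 × 13.4000% + 0.0594 × 5.3000% + 0.5565 × 4.8150% = 8.1409%.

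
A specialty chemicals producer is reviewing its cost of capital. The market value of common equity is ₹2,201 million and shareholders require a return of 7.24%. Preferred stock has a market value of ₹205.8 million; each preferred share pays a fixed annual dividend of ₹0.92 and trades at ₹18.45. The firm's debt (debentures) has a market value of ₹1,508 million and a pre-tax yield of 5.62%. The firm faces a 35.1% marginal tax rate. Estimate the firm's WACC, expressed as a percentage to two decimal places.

Cost of preferred: Rp = 0.92 / 18.45 = 4.9864%.
Total capital V = 2201 + 205.8 + 1508 = 3914.8.
Equity: weight = 2201/3914.8 = 0.5622; cost = 7.24%.
Preferred: weight = 205.8/3914.8 = 0.0526; cost = 4.9864%.
Debentures: weight = 1508/3914.8 = 0.3852; after-tax cost = 5.62% × (1 − 35.1%) = 3.6474%.
WACC = 0.5622 × 7.2400% + 0.0526 × 4.9864% + 0.3852 × 3.6474% = 5.7376%.

5.74%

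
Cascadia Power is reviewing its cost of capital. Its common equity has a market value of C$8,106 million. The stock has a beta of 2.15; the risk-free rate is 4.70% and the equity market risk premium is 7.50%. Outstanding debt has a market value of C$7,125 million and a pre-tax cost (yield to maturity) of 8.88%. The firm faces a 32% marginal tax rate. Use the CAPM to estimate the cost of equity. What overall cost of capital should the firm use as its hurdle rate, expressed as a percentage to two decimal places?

Cost of equity via CAPM: Re = 4.7% + 2.15 × 7.5% = 20.8250%.
Total capital V = 8106 + 7125 = 15231.
Equity: weight = 8106/15231 = 0.5322; cost = 20.825%.
Debt: weight = 7125/15231 = 0.4678; after-tax cost = 8.88% × (1 − 32%) = 6.0384%.
WACC = 0.5322 × 20.8250% + 0.4678 × 6.0384% = 13.9079%.

13.91%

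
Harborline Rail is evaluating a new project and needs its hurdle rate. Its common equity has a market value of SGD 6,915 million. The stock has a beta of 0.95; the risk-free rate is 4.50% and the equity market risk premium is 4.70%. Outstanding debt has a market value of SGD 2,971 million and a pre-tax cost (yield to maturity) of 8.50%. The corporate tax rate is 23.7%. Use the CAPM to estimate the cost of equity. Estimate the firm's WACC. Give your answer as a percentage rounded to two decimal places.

Cost of equity via CAPM: Re = 4.5% + 0.95 × 4.7% = 8.9650%.
Total capital V = 6915 + 2971 = 9886.
Equity: weight = 6915/9886 = 0.6995; cost = 8.965%.
Debt: weight = 2971/9886 = 0.3005; after-tax cost = 8.5% × (1 − 23.7%) = 6.4855%.
WACC = 0.6995 × 8.9650% + 0.3005 × 6.4855% = 8.2198%.

8.22%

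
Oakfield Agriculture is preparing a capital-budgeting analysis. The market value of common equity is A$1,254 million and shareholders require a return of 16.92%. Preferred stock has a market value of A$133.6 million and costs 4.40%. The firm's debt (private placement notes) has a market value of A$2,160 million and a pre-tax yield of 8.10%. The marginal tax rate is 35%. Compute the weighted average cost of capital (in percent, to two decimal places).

Total capital V = 1254 + 133.6 + 2160 = 3547.6.
Equity: weight = 1254/3547.6 = 0.3535; cost = 16.92%.
Preferred: weight = 133.6/3547.6 = 0.0377; cost = 4.4%.
Private placement notes: weight = 2160/3547.6 = 0.6089; after-tax cost = 8.1% × (1 − 35%) = 5.2650%.
WACC = 0.3535 × 16.9200% + 0.0377 × 4.4000% + 0.6089 × 5.2650% = 9.3522%.

9.35%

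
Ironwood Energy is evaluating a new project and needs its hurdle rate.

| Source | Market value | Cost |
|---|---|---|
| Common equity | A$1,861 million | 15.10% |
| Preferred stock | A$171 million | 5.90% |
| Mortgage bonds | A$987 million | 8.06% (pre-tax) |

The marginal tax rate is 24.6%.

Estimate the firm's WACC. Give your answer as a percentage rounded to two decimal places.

Total capital V = 1861 + 171 + 987 = 3019.
Equity: weight = 1861/3019 = 0.6164; cost = 15.1%.
Preferred: weight = 171/3019 = 0.0566; cost = 5.9%.
Mortgage bonds: weight = 987/3019 = 0.3269; after-tax cost = 8.06% × (1 − 24.6%) = 6.0772%.
WACC = 0.6164 × 15.1000% + 0.0566 × 5.9000% + 0.3269 × 6.0772% = 11.6291%.

11.63%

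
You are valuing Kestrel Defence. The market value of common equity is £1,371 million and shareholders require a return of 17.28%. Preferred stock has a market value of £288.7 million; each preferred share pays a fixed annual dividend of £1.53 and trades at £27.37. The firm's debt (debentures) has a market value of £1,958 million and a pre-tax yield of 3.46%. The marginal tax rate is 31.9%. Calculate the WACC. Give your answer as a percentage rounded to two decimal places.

8.27%

Cost of preferred: Rp = 1.53 / 27.37 = 5.5901%.
Total capital V = 1371 + 288.7 + 1958 = 3617.7.
Equity: weight = 1371/3617.7 = 0.3790; cost = 17.28%.
Preferred: weight = 288.7/3617.7 = 0.0798; cost = 5.5901%.
Debentures: weight = 1958/3617.7 = 0.5412; after-tax cost = 3.46% × (1 − 31.9%) = 2.3563%.
WACC = 0.3790 × 17.2800% + 0.0798 × 5.5901% + 0.5412 × 2.3563% = 8.2700%.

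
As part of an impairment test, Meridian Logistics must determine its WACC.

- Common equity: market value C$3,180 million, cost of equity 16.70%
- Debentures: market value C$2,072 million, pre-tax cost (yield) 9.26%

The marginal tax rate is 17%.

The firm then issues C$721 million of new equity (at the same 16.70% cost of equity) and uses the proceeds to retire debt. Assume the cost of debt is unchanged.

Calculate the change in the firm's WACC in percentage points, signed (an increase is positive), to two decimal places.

Current WACC:
Total capital V = 3180 + 2072 = 5252.
Equity: weight = 3180/5252 = 0.6055; cost = 16.7%.
Debentures: weight = 2072/5252 = 0.3945; after-tax cost = 9.26% × (1 − 17%) = 7.6858%.
WACC = 0.6055 × 16.7000% + 0.3945 × 7.6858% = 13.1438%.
After the change:
Total capital V = 3901 + 1351 = 5252.
Equity: weight = 3901/5252 = 0.7428; cost = 16.7%.
Debentures: weight = 1351/5252 = 0.2572; after-tax cost = 9.26% × (1 − 17%) = 7.6858%.
WACC = 0.7428 × 16.7000% + 0.2572 × 7.6858% = 14.3812%.
Change in WACC = 14.3812% − 13.1438% = 1.2375 pp.

+1.24 pp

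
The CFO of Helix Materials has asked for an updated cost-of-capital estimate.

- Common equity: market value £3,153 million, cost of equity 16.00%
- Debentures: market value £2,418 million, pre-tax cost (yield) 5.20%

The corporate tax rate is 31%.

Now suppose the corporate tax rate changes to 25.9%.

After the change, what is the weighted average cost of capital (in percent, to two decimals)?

10.73%

After the change:
Total capital V = 3153 + 2418 = 5571.
Equity: weight = 3153/5571 = 0.5660; cost = 16%.
Debentures: weight = 2418/5571 = 0.4340; after-tax cost = 5.2% × (1 − 25.9%) = 3.8532%.
WACC = 0.5660 × 16.0000% + 0.4340 × 3.8532% = 10.7279%.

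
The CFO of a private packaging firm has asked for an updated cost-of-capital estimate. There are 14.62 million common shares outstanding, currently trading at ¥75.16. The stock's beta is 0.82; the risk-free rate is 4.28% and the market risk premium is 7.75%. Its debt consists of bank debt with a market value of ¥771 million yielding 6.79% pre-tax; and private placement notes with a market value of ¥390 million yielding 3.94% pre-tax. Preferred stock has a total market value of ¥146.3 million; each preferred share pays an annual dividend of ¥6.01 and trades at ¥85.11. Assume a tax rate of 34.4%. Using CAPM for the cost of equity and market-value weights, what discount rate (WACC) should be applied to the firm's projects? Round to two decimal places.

7.13%

Cost of equity via CAPM: Re = 4.28% + 0.82 × 7.75% = 10.6350%.
Cost of preferred: Rp = 6.01 / 85.11 = 7.0614%.
Market value of equity E = 75.16 × 14.62m = 1098.8392m.
Total capital V = 1098.8392 + 146.3 + 771 + 390 = 2406.1392.
Equity: weight = 1098.8392/2406.1392 = 0.4567; cost = 10.635%.
Preferred: weight = 146.3/2406.1392 = 0.0608; cost = 7.0614%.
Bank debt: weight = 771/2406.1392 = 0.3204; after-tax cost = 6.79% × (1 − 34.4%) = 4.4542%.
Private placement notes: weight = 390/2406.1392 = 0.1621; after-tax cost = 3.94% × (1 − 34.4%) = 2.5846%.
WACC = 0.4567 × 10.6350% + 0.0608 × 7.0614% + 0.3204 × 4.4542% + 0.1621 × 2.5846% = 7.1324%.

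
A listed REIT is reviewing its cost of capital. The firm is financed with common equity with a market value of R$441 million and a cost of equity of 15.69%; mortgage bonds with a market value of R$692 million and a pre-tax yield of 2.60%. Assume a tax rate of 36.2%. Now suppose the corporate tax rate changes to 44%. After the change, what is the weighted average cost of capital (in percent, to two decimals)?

After the change:
Total capital V = 441 + 692 = 1133.
Equity: weight = 441/1133 = 0.3892; cost = 15.69%.
Mortgage bonds: weight = 692/1133 = 0.6108; after-tax cost = 2.6% × (1 − 44%) = 1.4560%.
WACC = 0.3892 × 15.6900% + 0.6108 × 1.4560% = 6.9963%.

7.00%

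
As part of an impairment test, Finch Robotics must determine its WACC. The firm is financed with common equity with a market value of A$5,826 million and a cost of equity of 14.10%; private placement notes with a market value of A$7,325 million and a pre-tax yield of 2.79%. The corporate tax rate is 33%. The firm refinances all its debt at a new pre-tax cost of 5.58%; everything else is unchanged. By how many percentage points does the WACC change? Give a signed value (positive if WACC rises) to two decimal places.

Current WACC:
Total capital V = 5826 + 7325 = 13151.
Equity: weight = 5826/13151 = 0.4430; cost = 14.1%.
Private placement notes: weight = 7325/13151 = 0.5570; after-tax cost = 2.79% × (1 − 33%) = 1.8693%.
WACC = 0.4430 × 14.1000% + 0.5570 × 1.8693% = 7.2876%.
After the change:
Total capital V = 5826 + 7325 = 13151.
Equity: weight = 5826/13151 = 0.4430; cost = 14.1%.
Private placement notes: weight = 7325/13151 = 0.5570; after-tax cost = 5.58% × (1 − 33%) = 3.7386%.
WACC = 0.4430 × 14.1000% + 0.5570 × 3.7386% = 8.3288%.
Change in WACC = 8.3288% − 7.2876% = 1.0412 pp.

+1.04 pp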